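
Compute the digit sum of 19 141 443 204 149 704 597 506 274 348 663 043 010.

141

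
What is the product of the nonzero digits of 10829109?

1×8×2×9×1×9 = 1296

1296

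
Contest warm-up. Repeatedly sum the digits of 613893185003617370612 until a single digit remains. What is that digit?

8

6+1+3+8+9+3+1+8+5+0+0+3+6+1+7+3+7+0+6+1+2 = 80
8+0 = 8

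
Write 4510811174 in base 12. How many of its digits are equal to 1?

4510811174 in base 12 is A5A7B3172.
The digit 1 appears 1 time.

1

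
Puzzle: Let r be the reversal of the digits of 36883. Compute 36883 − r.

Reverse of 36883 is 38863.
36883 − 38863 = -1980

-1980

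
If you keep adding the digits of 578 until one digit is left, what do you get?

2

5+7+8 = 20
2+0 = 2
(Equivalently, 578 mod 9 = 2.)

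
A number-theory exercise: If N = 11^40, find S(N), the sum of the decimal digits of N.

205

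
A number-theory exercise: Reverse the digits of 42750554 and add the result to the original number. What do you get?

88256278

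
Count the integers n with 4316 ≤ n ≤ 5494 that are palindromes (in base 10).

The integers in [4316, 5494] that are palindromes (in base 10): 4334, 4444, 4554, 4664, 4774, 4884, …, 5335, 5445.
12 qualify.

12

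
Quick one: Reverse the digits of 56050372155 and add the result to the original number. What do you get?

Reverse of 56050372155 is 55127305065.
56050372155 + 55127305065 = 111177677220

111177677220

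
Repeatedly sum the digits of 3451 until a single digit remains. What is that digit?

4

3+4+5+1 = 13
1+3 = 4
(Equivalently, 3451 mod 9 = 4.)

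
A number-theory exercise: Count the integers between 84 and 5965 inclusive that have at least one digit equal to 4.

2335

The integers in [84, 5965] that have at least one digit equal to 4: 84, 94, 104, 114, 124, 134, …, 5954, 5964.
2335 qualify.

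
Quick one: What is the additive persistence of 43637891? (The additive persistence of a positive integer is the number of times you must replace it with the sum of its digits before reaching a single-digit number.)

2

43637891 → 41 → 5 (2 steps)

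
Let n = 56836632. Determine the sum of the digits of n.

5+6+8+3+6+6+3+2 = 39

39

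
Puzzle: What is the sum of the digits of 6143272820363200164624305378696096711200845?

162

6+1+4+3+2+7+2+8+2+0+3+6+3+2+0+0+1+6+4+6+2+4+3+0+5+3+7+8+6+9+6+0+9+6+7+1+1+2+0+0+8+4+5 = 162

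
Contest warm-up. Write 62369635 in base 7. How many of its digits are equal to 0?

1

62369635 in base 7 is 1355063446.
The digit 0 appears 1 time.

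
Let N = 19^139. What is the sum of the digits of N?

19^139 = 5581494902510405736968462921175844792926229188011776943152872303303792204955904242542332516862508462265696074503666491054926821983860261954364902659833966780558603424798894318379
Sum of its 178 digits: 820.

820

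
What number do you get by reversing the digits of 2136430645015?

5105460346312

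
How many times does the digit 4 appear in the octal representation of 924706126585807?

3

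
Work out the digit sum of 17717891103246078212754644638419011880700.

163

1+7+7+1+7+8+9+1+1+0+3+2+4+6+0+7+8+2+1+2+7+5+4+6+4+4+6+3+8+4+1+9+0+1+1+8+8+0+7+0+0 = 163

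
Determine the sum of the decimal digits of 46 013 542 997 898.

75

4+6+0+1+3+5+4+2+9+9+7+8+9+8 = 75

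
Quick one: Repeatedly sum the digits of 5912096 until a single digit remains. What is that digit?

5+9+1+2+0+9+6 = 32
3+2 = 5
(Equivalently, 5912096 mod 9 = 5.)

5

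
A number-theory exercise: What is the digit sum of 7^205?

754

7^205 = 175832116162120401040542645775805187180581101962711117122782004392378358773099575665572048608781681593275547627380545902323479872036290117099249726971180296497651725008856807
Sum of its 174 digits: 754.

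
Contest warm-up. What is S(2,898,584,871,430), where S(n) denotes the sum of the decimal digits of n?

67

2+8+9+8+5+8+4+8+7+1+4+3+0 = 67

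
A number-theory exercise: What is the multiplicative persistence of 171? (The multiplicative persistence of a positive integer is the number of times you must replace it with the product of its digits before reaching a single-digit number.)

1

171 → 7 (1 step)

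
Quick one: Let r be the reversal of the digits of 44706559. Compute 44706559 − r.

Reverse of 44706559 is 95560744.
44706559 − 95560744 = -50854185

-50854185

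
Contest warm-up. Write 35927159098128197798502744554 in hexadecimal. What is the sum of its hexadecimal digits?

164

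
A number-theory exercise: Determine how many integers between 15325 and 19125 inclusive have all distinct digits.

The integers in [15325, 19125] that have all distinct digits: 15326, 15327, 15328, 15329, 15340, 15342, …, 19086, 19087.
1294 qualify.

1294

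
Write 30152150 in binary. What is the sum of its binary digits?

30152150 in base 2 is 1110011000001010111010110.
Digit sum: 1+1+1+0+0+1+1+0+0+0+0+0+1+0+1+0+1+1+1+0+1+0+1+1+0 = 13.

13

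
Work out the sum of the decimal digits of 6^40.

171

6^40 = 13367494538843734067838845976576
Sum of its 32 digits: 171.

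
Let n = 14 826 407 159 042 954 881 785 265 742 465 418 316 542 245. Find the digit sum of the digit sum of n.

First digit sum: 194.
1+9+4 = 14.

14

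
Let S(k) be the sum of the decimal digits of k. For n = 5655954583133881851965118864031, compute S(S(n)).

First digit sum: 145.
1+4+5 = 10.

10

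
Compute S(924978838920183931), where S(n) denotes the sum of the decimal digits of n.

9+2+4+9+7+8+8+3+8+9+2+0+1+8+3+9+3+1 = 94

94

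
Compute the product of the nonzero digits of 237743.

3528

2×3×7×7×4×3 = 3528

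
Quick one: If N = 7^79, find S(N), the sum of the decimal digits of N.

7^79 = 5790887942449198118866552301288096257267888893001726249456064921143
Sum of its 67 digits: 322.

322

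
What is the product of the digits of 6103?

6×1×0×3 = 0

0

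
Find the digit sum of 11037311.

17

1+1+0+3+7+3+1+1 = 17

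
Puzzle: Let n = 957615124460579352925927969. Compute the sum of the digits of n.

9+5+7+6+1+5+1+2+4+4+6+0+5+7+9+3+5+2+9+2+5+9+2+7+9+6+9 = 139

139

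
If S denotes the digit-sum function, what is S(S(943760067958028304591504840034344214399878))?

15

First digit sum: 186.
1+8+6 = 15.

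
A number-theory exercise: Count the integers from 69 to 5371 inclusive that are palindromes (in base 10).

137

The integers in [69, 5371] that are palindromes (in base 10): 77, 88, 99, 101, 111, 121, …, 5225, 5335.
137 qualify.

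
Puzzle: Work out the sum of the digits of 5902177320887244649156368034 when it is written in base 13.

154

5902177320887244649156368034 in base 13 is AB482A1516A59A32892B2283C.
Digit sum: 10+11+4+8+2+10+1+5+1+6+10+5+9+10+3+2+8+9+2+11+2+2+8+3+12 = 154.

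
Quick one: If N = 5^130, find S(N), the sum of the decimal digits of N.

5^130 = 7346839692639296924804603357639035486366659729825547009429698164240107871592044830322265625
Sum of its 91 digits: 427.

427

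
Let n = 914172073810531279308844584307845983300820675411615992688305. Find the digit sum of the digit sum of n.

First digit sum: 260.
2+6+0 = 8.

8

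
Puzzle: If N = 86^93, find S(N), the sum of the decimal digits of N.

827

86^93 = 809759339369205868507968809522553471386568499500112431451955077993310128875948385116160932737628123057327685750815697096009729838711075579811672171507008076122521159428663941267456
Sum of its 180 digits: 827.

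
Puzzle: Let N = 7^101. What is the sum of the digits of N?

7^101 = 22641335567373305939412534383701517676000422392332377806537267319741840217458496420007
Sum of its 86 digits: 346.

346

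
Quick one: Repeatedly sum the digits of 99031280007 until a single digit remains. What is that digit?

3

9+9+0+3+1+2+8+0+0+0+7 = 39
3+9 = 12
1+2 = 3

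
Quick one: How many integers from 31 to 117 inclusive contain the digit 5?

The integers in [31, 117] that contain the digit 5: 35, 45, 50, 51, 52, 53, …, 105, 115.
18 qualify.

18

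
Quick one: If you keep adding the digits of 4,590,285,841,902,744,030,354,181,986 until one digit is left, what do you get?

3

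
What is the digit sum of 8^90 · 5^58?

8^90 · 5^58 = 65820182292848241686198767302294020199309434625343194533944360960000000000000000000000000000000000000000000000000000000000
Sum of its 122 digits: 283.

283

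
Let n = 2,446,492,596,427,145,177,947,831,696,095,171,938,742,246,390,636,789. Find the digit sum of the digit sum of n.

9

First digit sum: 261.
2+6+1 = 9.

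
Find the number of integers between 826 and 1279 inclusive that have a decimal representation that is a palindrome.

21

The integers in [826, 1279] that have a decimal representation that is a palindrome: 828, 838, 848, 858, 868, 878, …, 1111, 1221.
21 qualify.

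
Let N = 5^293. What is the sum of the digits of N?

1028

5^293 = 6283639635581089987962588102382432823008275855999295443342782869999494726043796296268925291567784898914794971603368804496854935821343640195593618974859473218883974994508623268529845518060028553009033203125
Sum of its 205 digits: 1028.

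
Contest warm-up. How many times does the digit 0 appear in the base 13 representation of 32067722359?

2

32067722359 in base 13 is 304089135A.
The digit 0 appears 2 times.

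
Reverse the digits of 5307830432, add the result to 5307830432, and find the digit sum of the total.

52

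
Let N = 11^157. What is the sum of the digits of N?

713

11^157 = 31524744095520531467768306846778913774895006726001287572646495925500100597105471954681269001361880901554505243762796616373417280718696792932733326614123265344386171
Sum of its 164 digits: 713.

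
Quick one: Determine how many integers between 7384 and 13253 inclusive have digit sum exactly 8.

98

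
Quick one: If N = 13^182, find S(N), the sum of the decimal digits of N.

13^182 = 54662579231026073657298552411538137134299593096113147512534385581274371514132569567160898822539391393364140223398426983538070977189528264089986484943864869156795023379460044446016086813346413728515374969
Sum of its 203 digits: 934.

934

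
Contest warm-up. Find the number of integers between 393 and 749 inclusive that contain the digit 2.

71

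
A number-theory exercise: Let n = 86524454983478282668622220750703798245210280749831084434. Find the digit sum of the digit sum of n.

First digit sum: 248.
2+4+8 = 14.

14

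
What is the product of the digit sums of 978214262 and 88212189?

1599

S(978214262) = 9+7+8+2+1+4+2+6+2 = 41.
S(88212189) = 8+8+2+1+2+1+8+9 = 39.
41 · 39 = 1599.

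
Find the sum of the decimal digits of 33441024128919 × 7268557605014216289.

126

33441024128919 × 7268557605014216289 = 243068010251718105142467685761591
Sum of its 33 digits: 126.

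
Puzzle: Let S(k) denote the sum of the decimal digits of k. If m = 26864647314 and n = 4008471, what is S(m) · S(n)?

1224

S(26864647314) = 2+6+8+6+4+6+4+7+3+1+4 = 51.
S(4008471) = 4+0+0+8+4+7+1 = 24.
51 · 24 = 1224.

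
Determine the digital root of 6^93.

9

The digital root of n equals n mod 9 (or 9 when 9 | n), so we need 6^93 mod 9.
6^93 ≡ 0 (mod 9), so the digital root is 9.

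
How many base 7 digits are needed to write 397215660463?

397215660463 in base 7 is 40461242256016, which has 14 digits.

14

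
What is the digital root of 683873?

8

6+8+3+8+7+3 = 35
3+5 = 8
(Equivalently, 683873 mod 9 = 8.)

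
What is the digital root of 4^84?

The digital root of n equals n mod 9 (or 9 when 9 | n), so we need 4^84 mod 9.
4^84 ≡ 1 (mod 9), so the digital root is 1.

1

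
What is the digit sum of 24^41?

315

24^41 = 387847422997577775774698818581622997580727082989884801024
Sum of its 57 digits: 315.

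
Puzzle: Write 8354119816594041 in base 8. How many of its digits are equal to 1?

8354119816594041 in base 8 is 355340343005041171.
The digit 1 appears 3 times.

3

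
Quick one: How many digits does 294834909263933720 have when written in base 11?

17

294834909263933720 in base 11 is 64643540917297120, which has 17 digits.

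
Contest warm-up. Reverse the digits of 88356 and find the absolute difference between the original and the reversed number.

22968

Reverse of 88356 is 65388.
|88356 − 65388| = 22968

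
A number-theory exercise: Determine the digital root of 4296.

3

4+2+9+6 = 21
2+1 = 3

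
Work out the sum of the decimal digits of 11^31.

137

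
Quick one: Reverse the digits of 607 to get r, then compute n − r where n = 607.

Reverse of 607 is 706.
607 − 706 = -99

-99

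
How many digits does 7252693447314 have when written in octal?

7252693447314 in base 8 is 151424615671222, which has 15 digits.

15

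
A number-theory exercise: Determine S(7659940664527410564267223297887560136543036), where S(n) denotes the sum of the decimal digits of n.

195

7+6+5+9+9+4+0+6+6+4+5+2+7+4+1+0+5+6+4+2+6+7+2+2+3+2+9+7+8+8+7+5+6+0+1+3+6+5+4+3+0+3+6 = 195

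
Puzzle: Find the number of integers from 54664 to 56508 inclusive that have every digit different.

The integers in [54664, 56508] that have every digit different: 54670, 54671, 54672, 54673, 54678, 54679, …, 56497, 56498.
354 qualify.

354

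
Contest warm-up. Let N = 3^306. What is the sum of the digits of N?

3^306 = 99793888233710926097676673961542382339552034110870991187709058567130998942396826836880350287497238272034603157195937657211050782186192219658614729
Sum of its 146 digits: 693.

693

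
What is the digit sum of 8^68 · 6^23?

351

8^68 · 6^23 = 20304760642015562629894394898044768455741729295046902118011938064058015396397056
Sum of its 80 digits: 351.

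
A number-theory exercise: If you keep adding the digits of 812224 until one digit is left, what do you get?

1

8+1+2+2+2+4 = 19
1+9 = 10
1+0 = 1
(Equivalently, 812224 mod 9 = 1.)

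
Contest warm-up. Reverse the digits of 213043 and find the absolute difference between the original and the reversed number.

Reverse of 213043 is 340312.
|213043 − 340312| = 127269

127269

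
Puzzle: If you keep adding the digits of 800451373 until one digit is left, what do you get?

8+0+0+4+5+1+3+7+3 = 31
3+1 = 4

4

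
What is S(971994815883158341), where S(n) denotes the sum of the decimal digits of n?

94

9+7+1+9+9+4+8+1+5+8+8+3+1+5+8+3+4+1 = 94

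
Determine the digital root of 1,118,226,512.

2

1+1+1+8+2+2+6+5+1+2 = 29
2+9 = 11
1+1 = 2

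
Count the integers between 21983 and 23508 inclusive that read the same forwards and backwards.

15

The integers in [21983, 23508] that read the same forwards and backwards: 22022, 22122, 22222, 22322, 22422, 22522, …, 23332, 23432.
15 qualify.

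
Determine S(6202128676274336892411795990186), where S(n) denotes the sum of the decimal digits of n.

144

6+2+0+2+1+2+8+6+7+6+2+7+4+3+3+6+8+9+2+4+1+1+7+9+5+9+9+0+1+8+6 = 144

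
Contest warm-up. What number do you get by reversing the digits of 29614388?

Reversing 29614388 gives 88341692.

88341692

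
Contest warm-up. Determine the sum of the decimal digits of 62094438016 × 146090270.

68

62094438016 × 146090270 = 9071393215255704320
Sum of its 19 digits: 68.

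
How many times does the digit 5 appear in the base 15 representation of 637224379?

637224379 in base 15 is 3AE22354.
The digit 5 appears 1 time.

1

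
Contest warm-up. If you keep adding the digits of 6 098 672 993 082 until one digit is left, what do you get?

6+0+9+8+6+7+2+9+9+3+0+8+2 = 69
6+9 = 15
1+5 = 6

6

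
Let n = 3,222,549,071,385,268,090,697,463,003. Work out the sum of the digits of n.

114

3+2+2+2+5+4+9+0+7+1+3+8+5+2+6+8+0+9+0+6+9+7+4+6+3+0+0+3 = 114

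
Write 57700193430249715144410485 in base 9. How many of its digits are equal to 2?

57700193430249715144410485 in base 9 is 883324476387265017824876338.
The digit 2 appears 3 times.

3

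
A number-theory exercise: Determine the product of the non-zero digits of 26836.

2×6×8×3×6 = 1728

1728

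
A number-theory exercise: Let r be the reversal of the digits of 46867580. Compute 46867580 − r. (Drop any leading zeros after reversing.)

38290716

Reverse of 46867580 is 8576864.
46867580 − 8576864 = 38290716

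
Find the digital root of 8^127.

The digital root of n equals n mod 9 (or 9 when 9 | n), so we need 8^127 mod 9.
8^127 ≡ 8 (mod 9), so the digital root is 8.

8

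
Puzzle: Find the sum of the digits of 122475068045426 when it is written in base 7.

56

122475068045426 in base 7 is 34540350234353435.
Digit sum: 3+4+5+4+0+3+5+0+2+3+4+3+5+3+4+3+5 = 56.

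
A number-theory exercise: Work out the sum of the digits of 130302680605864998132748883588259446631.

1+3+0+3+0+2+6+8+0+6+0+5+8+6+4+9+9+8+1+3+2+7+4+8+8+8+3+5+8+8+2+5+9+4+4+6+6+3+1 = 183

183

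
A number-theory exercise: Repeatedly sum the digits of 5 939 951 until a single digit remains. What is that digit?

5

5+9+3+9+9+5+1 = 41
4+1 = 5
(Equivalently, 5 939 951 mod 9 = 5.)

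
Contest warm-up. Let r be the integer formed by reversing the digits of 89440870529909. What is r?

90992507804498

Reversing 89440870529909 gives 90992507804498.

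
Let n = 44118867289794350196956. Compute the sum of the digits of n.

4+4+1+1+8+8+6+7+2+8+9+7+9+4+3+5+0+1+9+6+9+5+6 = 122

122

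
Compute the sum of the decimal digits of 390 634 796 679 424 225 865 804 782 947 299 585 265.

3+9+0+6+3+4+7+9+6+6+7+9+4+2+4+2+2+5+8+6+5+8+0+4+7+8+2+9+4+7+2+9+9+5+8+5+2+6+5 = 207

207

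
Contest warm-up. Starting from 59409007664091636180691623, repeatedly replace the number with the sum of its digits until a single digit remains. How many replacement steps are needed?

2

59409007664091636180691623 → 111 → 3 (2 steps)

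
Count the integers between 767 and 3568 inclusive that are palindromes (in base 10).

50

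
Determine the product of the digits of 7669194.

81648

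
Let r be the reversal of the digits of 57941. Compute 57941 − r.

42966

Reverse of 57941 is 14975.
57941 − 14975 = 42966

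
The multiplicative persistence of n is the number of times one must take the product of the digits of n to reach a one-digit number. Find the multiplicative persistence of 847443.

2

847443 → 10752 → 0 (2 steps)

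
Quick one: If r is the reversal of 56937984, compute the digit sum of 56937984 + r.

39

Reversal of 56937984 is 48973965; 56937984 + 48973965 = 105911949.
Digit sum of 105911949: 1+0+5+9+1+1+9+4+9 = 39.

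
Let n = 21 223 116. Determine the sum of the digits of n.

18

2+1+2+2+3+1+1+6 = 18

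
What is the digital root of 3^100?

The digital root of n equals n mod 9 (or 9 when 9 | n), so we need 3^100 mod 9.
3^100 ≡ 0 (mod 9), so the digital root is 9.

9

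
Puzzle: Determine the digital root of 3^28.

9

The digital root of n equals n mod 9 (or 9 when 9 | n), so we need 3^28 mod 9.
3^28 ≡ 0 (mod 9), so the digital root is 9.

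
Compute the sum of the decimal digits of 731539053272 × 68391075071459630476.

146

731539053272 × 68391075071459630476 = 50030742310029857825579998717472
Sum of its 32 digits: 146.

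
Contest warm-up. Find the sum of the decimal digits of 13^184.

13^184 = 9237975890043406448083455357549945175696631233243121929618311163235368785888404256850191901009157145478539697754334160217933995145030276631207715955513162887498358951128747511376718671455543920119098369761
Sum of its 205 digits: 931.

931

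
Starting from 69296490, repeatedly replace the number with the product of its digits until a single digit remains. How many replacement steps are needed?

1

69296490 → 0 (1 step)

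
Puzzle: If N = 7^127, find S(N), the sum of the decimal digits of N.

511

7^127 = 212545092456801670844330383105896224333193816736399849985499757869483902203328714236393937418376186556719543
Sum of its 108 digits: 511.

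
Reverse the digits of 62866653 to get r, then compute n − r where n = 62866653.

27199827

Reverse of 62866653 is 35666826.
62866653 − 35666826 = 27199827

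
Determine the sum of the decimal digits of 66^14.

144

66^14 = 29758778274345789399515136
Sum of its 26 digits: 144.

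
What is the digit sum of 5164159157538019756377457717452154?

157

5+1+6+4+1+5+9+1+5+7+5+3+8+0+1+9+7+5+6+3+7+7+4+5+7+7+1+7+4+5+2+1+5+4 = 157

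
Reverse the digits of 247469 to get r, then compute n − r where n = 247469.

Reverse of 247469 is 964742.
247469 − 964742 = -717273

-717273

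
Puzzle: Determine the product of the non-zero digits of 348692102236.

746496

3×4×8×6×9×2×1×2×2×3×6 = 746496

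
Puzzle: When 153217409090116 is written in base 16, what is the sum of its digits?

76

153217409090116 in base 16 is 8B59B53E0244.
Digit sum: 8+11+5+9+11+5+3+14+0+2+4+4 = 76.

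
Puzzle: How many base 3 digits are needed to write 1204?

1204 in base 3 is 1122121, which has 7 digits.

7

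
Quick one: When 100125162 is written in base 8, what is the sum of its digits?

100125162 in base 8 is 575744752.
Digit sum: 5+7+5+7+4+4+7+5+2 = 46.

46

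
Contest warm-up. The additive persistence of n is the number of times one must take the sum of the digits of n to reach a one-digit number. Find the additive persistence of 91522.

91522 → 19 → 10 → 1 (3 steps)

3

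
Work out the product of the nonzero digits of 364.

3×6×4 = 72

72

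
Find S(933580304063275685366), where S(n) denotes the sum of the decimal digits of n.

92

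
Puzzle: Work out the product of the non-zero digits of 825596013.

8×2×5×5×9×6×1×3 = 64800

64800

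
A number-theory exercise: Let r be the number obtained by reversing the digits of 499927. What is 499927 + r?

Reverse of 499927 is 729994.
499927 + 729994 = 1229921

1229921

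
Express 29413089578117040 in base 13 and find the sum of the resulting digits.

29413089578117040 in base 13 is 7616115A4751303.
Digit sum: 7+6+1+6+1+1+5+10+4+7+5+1+3+0+3 = 60.

60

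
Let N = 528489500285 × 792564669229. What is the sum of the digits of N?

528489500285 × 792564669229 = 418862105984380526230265
Sum of its 24 digits: 98.

98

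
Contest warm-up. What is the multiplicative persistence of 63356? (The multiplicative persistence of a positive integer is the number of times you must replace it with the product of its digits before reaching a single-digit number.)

63356 → 1620 → 0 (2 steps)

2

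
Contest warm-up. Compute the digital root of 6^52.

The digital root of n equals n mod 9 (or 9 when 9 | n), so we need 6^52 mod 9.
6^52 ≡ 0 (mod 9), so the digital root is 9.

9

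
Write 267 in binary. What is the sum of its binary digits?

4

267 in base 2 is 100001011.
Digit sum: 1+0+0+0+0+1+0+1+1 = 4.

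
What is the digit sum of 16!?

16! = 20922789888000
Sum of its 14 digits: 63.

63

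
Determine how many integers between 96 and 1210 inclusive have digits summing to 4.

19

The integers in [96, 1210] that have digits summing to 4: 103, 112, 121, 130, 202, 211, …, 1201, 1210.
19 qualify.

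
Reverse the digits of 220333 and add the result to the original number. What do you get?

Reverse of 220333 is 333022.
220333 + 333022 = 553355

553355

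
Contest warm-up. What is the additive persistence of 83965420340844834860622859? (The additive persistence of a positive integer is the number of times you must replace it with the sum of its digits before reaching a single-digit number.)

83965420340844834860622859 → 121 → 4 (2 steps)

2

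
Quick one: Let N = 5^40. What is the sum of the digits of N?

5^40 = 9094947017729282379150390625
Sum of its 28 digits: 130.

130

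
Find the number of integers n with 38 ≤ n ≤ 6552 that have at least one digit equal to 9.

The integers in [38, 6552] that have at least one digit equal to 9: 39, 49, 59, 69, 79, 89, …, 6539, 6549.
1723 qualify.

1723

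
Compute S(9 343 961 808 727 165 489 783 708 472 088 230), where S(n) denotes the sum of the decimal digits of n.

9+3+4+3+9+6+1+8+0+8+7+2+7+1+6+5+4+8+9+7+8+3+7+0+8+4+7+2+0+8+8+2+3+0 = 167

167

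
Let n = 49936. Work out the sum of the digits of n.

4+9+9+3+6 = 31

31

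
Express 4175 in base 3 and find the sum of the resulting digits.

4175 in base 3 is 12201122.
Digit sum: 1+2+2+0+1+1+2+2 = 11.

11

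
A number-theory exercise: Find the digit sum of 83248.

25

8+3+2+4+8 = 25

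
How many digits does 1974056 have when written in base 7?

8

1974056 in base 7 is 22531160, which has 8 digits.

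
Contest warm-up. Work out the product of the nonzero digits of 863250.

8×6×3×2×5 = 1440

1440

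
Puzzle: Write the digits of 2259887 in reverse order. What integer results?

7889522

Reversing 2259887 gives 7889522.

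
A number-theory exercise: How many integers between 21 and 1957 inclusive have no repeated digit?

1201

The integers in [21, 1957] that have no repeated digit: 21, 23, 24, 25, 26, 27, …, 1956, 1957.
1201 qualify.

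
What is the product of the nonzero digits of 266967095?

1224720

2×6×6×9×6×7×9×5 = 1224720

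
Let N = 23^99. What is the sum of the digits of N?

611

23^99 = 647225717667958234512676373328684966608135637121798638546825574314018838197362232702277832316406382792759851833889013515631314023038087
Sum of its 135 digits: 611.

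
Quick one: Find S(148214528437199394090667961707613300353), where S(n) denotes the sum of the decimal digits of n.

1+4+8+2+1+4+5+2+8+4+3+7+1+9+9+3+9+4+0+9+0+6+6+7+9+6+1+7+0+7+6+1+3+3+0+0+3+5+3 = 166

166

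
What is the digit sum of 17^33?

17^33 = 40254497110927943179349807054456171205137
Sum of its 41 digits: 170.

170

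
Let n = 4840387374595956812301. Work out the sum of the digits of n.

102

4+8+4+0+3+8+7+3+7+4+5+9+5+9+5+6+8+1+2+3+0+1 = 102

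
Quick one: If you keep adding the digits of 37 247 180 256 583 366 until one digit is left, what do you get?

4

3+7+2+4+7+1+8+0+2+5+6+5+8+3+3+6+6 = 76
7+6 = 13
1+3 = 4
(Equivalently, 37 247 180 256 583 366 mod 9 = 4.)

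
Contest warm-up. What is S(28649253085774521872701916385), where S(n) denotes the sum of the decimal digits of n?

2+8+6+4+9+2+5+3+0+8+5+7+7+4+5+2+1+8+7+2+7+0+1+9+1+6+3+8+5 = 135

135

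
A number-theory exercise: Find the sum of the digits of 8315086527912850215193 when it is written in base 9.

113

8315086527912850215193 in base 9 is 83883856014488586353531.
Digit sum: 8+3+8+8+3+8+5+6+0+1+4+4+8+8+5+8+6+3+5+3+5+3+1 = 113.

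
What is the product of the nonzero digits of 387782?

18816

3×8×7×7×8×2 = 18816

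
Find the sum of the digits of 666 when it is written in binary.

5

666 in base 2 is 1010011010.
Digit sum: 1+0+1+0+0+1+1+0+1+0 = 5.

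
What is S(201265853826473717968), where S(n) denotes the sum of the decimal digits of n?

100

2+0+1+2+6+5+8+5+3+8+2+6+4+7+3+7+1+7+9+6+8 = 100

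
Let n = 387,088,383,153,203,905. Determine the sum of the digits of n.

3+8+7+0+8+8+3+8+3+1+5+3+2+0+3+9+0+5 = 76

76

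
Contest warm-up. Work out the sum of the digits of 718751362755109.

67

7+1+8+7+5+1+3+6+2+7+5+5+1+0+9 = 67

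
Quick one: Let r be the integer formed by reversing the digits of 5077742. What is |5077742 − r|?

Reverse of 5077742 is 2477705.
|5077742 − 2477705| = 2600037

2600037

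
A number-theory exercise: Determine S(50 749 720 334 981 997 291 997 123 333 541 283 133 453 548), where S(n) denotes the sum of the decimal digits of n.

198

5+0+7+4+9+7+2+0+3+3+4+9+8+1+9+9+7+2+9+1+9+9+7+1+2+3+3+3+3+5+4+1+2+8+3+1+3+3+4+5+3+5+4+8 = 198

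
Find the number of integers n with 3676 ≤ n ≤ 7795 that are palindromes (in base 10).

41

The integers in [3676, 7795] that are palindromes (in base 10): 3773, 3883, 3993, 4004, 4114, 4224, …, 7667, 7777.
41 qualify.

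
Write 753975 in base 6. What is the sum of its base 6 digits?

753975 in base 6 is 24054343.
Digit sum: 2+4+0+5+4+3+4+3 = 25.

25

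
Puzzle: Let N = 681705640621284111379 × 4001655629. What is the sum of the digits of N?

101

681705640621284111379 × 4001655629 = 2727951214113212621508038302391
Sum of its 31 digits: 101.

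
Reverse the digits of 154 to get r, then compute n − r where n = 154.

Reverse of 154 is 451.
154 − 451 = -297

-297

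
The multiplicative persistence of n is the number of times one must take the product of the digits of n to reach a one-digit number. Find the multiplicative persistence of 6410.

1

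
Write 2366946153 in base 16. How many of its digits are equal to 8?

2366946153 in base 16 is 8D14BB69.
The digit 8 appears 1 time.

1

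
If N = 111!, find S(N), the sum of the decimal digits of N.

693

111! = 1762952551090244663872161047107075788761409536026565516041574063347346955087248316436555574598462315773196047662837978913145847497199871623320096254145331200000000000000000000000000
Sum of its 181 digits: 693.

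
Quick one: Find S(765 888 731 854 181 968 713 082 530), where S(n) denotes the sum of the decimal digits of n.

132

7+6+5+8+8+8+7+3+1+8+5+4+1+8+1+9+6+8+7+1+3+0+8+2+5+3+0 = 132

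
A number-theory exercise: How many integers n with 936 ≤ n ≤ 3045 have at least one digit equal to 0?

The integers in [936, 3045] that have at least one digit equal to 0: 940, 950, 960, 970, 980, 990, …, 3044, 3045.
594 qualify.

594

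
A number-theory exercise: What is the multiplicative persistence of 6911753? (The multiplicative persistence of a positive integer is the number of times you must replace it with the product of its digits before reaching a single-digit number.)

6911753 → 5670 → 0 (2 steps)

2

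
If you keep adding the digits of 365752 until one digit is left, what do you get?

1

3+6+5+7+5+2 = 28
2+8 = 10
1+0 = 1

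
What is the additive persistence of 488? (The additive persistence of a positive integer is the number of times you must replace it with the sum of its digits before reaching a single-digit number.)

2

488 → 20 → 2 (2 steps)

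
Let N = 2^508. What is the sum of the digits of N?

691

2^508 = 837987995621412318723376562387865382967460363787024586107722590232610251879596686050117143635431464230626991136655378178359617675746660621652103062880256
Sum of its 153 digits: 691.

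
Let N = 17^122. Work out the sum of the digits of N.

17^122 = 1302472037065894550548269044955115148432094306881607748955323353938076048411566911573582726816001493598289882037180231658117061012981504737428621974689
Sum of its 151 digits: 658.

658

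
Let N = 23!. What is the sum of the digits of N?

23! = 25852016738884976640000
Sum of its 23 digits: 99.

99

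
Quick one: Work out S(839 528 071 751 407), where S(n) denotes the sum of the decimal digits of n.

8+3+9+5+2+8+0+7+1+7+5+1+4+0+7 = 67

67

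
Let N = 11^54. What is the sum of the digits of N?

11^54 = 171871947701161912897410416779483616222663749691203457641
Sum of its 57 digits: 253.

253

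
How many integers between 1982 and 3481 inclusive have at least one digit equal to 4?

431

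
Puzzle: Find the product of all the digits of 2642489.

27648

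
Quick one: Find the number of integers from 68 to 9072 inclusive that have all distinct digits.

4753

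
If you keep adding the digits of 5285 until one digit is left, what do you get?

2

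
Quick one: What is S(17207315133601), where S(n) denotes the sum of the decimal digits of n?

40

1+7+2+0+7+3+1+5+1+3+3+6+0+1 = 40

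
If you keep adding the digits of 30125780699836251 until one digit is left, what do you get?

3+0+1+2+5+7+8+0+6+9+9+8+3+6+2+5+1 = 75
7+5 = 12
1+2 = 3

3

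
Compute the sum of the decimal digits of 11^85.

407

11^85 = 32989690295920386835890134305346271024600891770176817346352641662914097799127234258677851
Sum of its 89 digits: 407.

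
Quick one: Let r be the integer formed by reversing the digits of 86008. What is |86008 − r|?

5940

Reverse of 86008 is 80068.
|86008 − 80068| = 5940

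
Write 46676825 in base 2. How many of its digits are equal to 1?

46676825 in base 2 is 10110010000011101101011001.
The digit 1 appears 13 times.

13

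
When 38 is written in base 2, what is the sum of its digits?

38 in base 2 is 100110.
Digit sum: 1+0+0+1+1+0 = 3.

3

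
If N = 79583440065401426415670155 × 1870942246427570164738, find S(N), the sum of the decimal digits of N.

210

79583440065401426415670155 × 1870942246427570164738 = 148896020134396036208918086777516403038019994390
Sum of its 48 digits: 210.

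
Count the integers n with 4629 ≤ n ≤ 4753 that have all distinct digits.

68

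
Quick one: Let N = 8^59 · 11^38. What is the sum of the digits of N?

437

8^59 · 11^38 = 716524869226645632353893797449464019041602378266673894239091386171787625541547944210943967232
Sum of its 93 digits: 437.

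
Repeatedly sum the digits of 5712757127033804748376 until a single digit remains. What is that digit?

7

5+7+1+2+7+5+7+1+2+7+0+3+3+8+0+4+7+4+8+3+7+6 = 97
9+7 = 16
1+6 = 7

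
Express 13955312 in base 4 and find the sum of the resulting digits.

17

13955312 in base 4 is 311033003300.
Digit sum: 3+1+1+0+3+3+0+0+3+3+0+0 = 17.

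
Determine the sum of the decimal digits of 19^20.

19^20 = 37589973457545958193355601
Sum of its 26 digits: 136.

136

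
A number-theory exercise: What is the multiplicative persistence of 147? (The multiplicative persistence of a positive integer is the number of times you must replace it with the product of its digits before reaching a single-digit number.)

3

147 → 28 → 16 → 6 (3 steps)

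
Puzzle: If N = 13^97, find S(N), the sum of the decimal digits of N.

13^97 = 1128509381413733515480688613898436566335354787380492102782061492674628447809729431114376724142003723346459533
Sum of its 109 digits: 472.

472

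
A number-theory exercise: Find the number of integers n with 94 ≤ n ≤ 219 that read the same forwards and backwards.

The integers in [94, 219] that read the same forwards and backwards: 99, 101, 111, 121, 131, 141, …, 202, 212.
13 qualify.

13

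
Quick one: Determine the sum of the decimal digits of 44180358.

33

4+4+1+8+0+3+5+8 = 33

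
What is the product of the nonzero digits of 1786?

1×7×8×6 = 336

336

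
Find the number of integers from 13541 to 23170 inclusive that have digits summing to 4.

The integers in [13541, 23170] that have digits summing to 4: 20002, 20011, 20020, 20101, 20110, 20200, 21001, 21010, 21100, 22000.
10 qualify.

10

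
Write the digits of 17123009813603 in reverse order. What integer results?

30631890032171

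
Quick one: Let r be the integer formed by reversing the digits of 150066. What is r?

660051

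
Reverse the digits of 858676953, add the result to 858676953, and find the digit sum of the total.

Reversal of 858676953 is 359676858; 858676953 + 359676858 = 1218353811.
Digit sum of 1218353811: 1+2+1+8+3+5+3+8+1+1 = 33.

33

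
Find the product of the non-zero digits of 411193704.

4×1×1×1×9×3×7×4 = 3024

3024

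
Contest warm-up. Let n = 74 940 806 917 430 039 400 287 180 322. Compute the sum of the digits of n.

7+4+9+4+0+8+0+6+9+1+7+4+3+0+0+3+9+4+0+0+2+8+7+1+8+0+3+2+2 = 111

111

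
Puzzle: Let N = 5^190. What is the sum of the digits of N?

571

5^190 = 6372367644529809108115521591070847222364418220770475144295543413544651606052232643772359498880730743763933787704445421695709228515625
Sum of its 133 digits: 571.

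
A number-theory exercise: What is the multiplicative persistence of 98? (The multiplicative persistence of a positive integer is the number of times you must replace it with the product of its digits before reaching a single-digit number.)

3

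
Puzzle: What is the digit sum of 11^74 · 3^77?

540

11^74 · 3^77 = 632987764253970688488103333767070071449032269352478213348676405547504592167174226966207505565668782728829389534683
Sum of its 114 digits: 540.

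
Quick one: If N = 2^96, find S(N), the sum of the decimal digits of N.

127

2^96 = 79228162514264337593543950336
Sum of its 29 digits: 127.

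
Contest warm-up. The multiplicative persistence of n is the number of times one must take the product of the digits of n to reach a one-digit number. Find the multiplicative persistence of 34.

2

34 → 12 → 2 (2 steps)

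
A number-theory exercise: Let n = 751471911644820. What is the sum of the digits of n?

7+5+1+4+7+1+9+1+1+6+4+4+8+2+0 = 60

60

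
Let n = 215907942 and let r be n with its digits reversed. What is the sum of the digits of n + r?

42

Reversal of 215907942 is 249709512; 215907942 + 249709512 = 465617454.
Digit sum of 465617454: 4+6+5+6+1+7+4+5+4 = 42.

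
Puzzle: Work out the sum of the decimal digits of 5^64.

166

5^64 = 542101086242752217003726400434970855712890625
Sum of its 45 digits: 166.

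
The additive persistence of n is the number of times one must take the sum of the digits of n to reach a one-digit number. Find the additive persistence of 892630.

3

892630 → 28 → 10 → 1 (3 steps)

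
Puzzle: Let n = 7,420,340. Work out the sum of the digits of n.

20

7+4+2+0+3+4+0 = 20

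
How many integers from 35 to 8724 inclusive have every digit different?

4645

The integers in [35, 8724] that have every digit different: 35, 36, 37, 38, 39, 40, …, 8723, 8724.
4645 qualify.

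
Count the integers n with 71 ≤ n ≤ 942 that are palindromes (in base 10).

The integers in [71, 942] that are palindromes (in base 10): 77, 88, 99, 101, 111, 121, …, 929, 939.
87 qualify.

87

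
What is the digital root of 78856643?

2

7+8+8+5+6+6+4+3 = 47
4+7 = 11
1+1 = 2
(Equivalently, 78856643 mod 9 = 2.)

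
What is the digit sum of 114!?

114! = 2543559733472187557120132004189335234812341496026552301496526393412538629248600474981599398141467853800514886431180030568224218435400019580180261753940817530060800000000000000000000000000
Sum of its 187 digits: 648.

648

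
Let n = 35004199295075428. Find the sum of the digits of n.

3+5+0+0+4+1+9+9+2+9+5+0+7+5+4+2+8 = 73

73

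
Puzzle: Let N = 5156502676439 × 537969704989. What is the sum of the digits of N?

101

5156502676439 × 537969704989 = 2774042223618877751054171
Sum of its 25 digits: 101.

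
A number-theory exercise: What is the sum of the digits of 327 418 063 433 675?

62

3+2+7+4+1+8+0+6+3+4+3+3+6+7+5 = 62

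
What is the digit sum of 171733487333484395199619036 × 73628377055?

197

171733487333484395199619036 × 73628377055 = 12644457958359855576716182374963618980
Sum of its 38 digits: 197.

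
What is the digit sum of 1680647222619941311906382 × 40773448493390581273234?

1680647222619941311906382 × 40773448493390581273234 = 68525782967054110927765796637865077005370379388
Sum of its 47 digits: 236.

236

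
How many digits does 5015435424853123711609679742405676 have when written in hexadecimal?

5015435424853123711609679742405676 in base 16 is F747B1E2F33DC845FAD89BF28C2C, which has 28 digits.

28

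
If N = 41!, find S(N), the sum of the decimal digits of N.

41! = 33452526613163807108170062053440751665152000000000
Sum of its 50 digits: 144.

144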